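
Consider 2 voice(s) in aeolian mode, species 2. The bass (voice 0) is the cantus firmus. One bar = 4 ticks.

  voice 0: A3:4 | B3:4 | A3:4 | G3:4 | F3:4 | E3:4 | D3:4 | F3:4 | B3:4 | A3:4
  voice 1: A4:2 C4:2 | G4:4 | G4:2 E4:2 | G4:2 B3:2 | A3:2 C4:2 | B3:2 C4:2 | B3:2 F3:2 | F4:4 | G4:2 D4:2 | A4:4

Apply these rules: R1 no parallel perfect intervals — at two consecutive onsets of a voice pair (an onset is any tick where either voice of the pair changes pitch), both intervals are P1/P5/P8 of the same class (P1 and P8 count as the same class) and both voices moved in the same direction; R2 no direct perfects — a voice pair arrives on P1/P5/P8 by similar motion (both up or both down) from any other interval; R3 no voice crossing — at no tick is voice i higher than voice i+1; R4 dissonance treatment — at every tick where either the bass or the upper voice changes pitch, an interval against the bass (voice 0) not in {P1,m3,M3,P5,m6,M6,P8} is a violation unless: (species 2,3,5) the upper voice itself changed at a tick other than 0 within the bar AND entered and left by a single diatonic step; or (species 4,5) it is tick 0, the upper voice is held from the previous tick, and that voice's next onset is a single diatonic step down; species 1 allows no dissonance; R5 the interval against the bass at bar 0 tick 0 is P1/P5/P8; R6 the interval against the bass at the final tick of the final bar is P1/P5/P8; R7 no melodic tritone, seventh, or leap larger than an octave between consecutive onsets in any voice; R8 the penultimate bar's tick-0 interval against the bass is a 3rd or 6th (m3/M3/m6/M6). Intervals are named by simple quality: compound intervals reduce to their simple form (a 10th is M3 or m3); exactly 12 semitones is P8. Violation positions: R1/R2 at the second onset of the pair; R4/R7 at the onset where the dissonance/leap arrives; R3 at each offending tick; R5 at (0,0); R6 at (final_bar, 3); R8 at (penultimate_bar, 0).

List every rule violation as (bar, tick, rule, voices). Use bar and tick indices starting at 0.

bar 0: v0=A3 v1=A4 downbeat P8
bar 1: v0=B3 v1=G4 downbeat m6
bar 2: v0=A3 v1=G4 downbeat m7
bar 3: v0=G3 v1=G4 downbeat P8
bar 4: v0=F3 v1=A3 downbeat M3
bar 5: v0=E3 v1=B3 downbeat P5
bar 6: v0=D3 v1=B3 downbeat M6
bar 7: v0=F3 v1=F4 downbeat P8
bar 8: v0=B3 v1=G4 downbeat m6
bar 9: v0=A3 v1=A4 downbeat P8
  -> R4 @ bar 2 tick 0 v(0, 1): A3/G4 m7 untreated
  -> R1 @ bar 5 tick 0 v(0, 1): F3/C4 P5 -> E3/B3 P5 similar
  -> R7 @ bar 6 tick 2 v(1,): B3->F3 leap 6st
  -> R2 @ bar 7 tick 0 v(0, 1): D3/F3 m3 -> F3/F4 P8 similar
  -> R7 @ bar 8 tick 0 v(0,): F3->B3 leap 6st

(2, 0, R4, (0, 1))
(5, 0, R1, (0, 1))
(6, 2, R7, (1,))
(7, 0, R2, (0, 1))
(8, 0, R7, (0,))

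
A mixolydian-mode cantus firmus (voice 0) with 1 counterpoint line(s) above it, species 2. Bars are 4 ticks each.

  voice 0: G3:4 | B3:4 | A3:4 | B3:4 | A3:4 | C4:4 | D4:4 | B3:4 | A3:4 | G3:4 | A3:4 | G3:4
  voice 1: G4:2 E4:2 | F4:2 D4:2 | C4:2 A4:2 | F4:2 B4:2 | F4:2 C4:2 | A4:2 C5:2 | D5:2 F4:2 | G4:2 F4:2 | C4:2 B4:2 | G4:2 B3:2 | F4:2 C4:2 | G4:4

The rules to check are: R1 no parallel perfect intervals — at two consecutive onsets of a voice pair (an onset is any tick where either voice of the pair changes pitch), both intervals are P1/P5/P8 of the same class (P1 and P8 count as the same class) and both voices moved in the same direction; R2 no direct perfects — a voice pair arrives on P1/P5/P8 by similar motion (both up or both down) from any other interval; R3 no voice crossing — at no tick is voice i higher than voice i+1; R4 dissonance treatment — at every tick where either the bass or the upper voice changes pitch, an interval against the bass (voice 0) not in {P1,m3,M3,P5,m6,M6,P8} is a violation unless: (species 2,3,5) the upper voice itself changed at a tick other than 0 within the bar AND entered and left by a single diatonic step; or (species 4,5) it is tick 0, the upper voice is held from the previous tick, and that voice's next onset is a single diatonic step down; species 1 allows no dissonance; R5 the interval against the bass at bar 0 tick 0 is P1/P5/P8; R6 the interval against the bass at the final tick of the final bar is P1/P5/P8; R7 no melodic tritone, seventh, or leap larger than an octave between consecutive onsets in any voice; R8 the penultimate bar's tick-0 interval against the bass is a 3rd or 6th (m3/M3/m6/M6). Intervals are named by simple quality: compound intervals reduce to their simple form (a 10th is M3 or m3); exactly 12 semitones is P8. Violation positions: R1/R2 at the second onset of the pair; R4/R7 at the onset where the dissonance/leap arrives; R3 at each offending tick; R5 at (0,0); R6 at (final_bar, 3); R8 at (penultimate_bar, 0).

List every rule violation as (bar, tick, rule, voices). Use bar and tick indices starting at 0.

bar 0: v0=G3 v1=G4 downbeat P8
bar 1: v0=B3 v1=F4 downbeat TT
bar 2: v0=A3 v1=C4 downbeat m3
bar 3: v0=B3 v1=F4 downbeat TT
bar 4: v0=A3 v1=F4 downbeat m6
bar 5: v0=C4 v1=A4 downbeat M6
bar 6: v0=D4 v1=D5 downbeat P8
bar 7: v0=B3 v1=G4 downbeat m6
bar 8: v0=A3 v1=C4 downbeat m3
bar 9: v0=G3 v1=G4 downbeat P8
bar 10: v0=A3 v1=F4 downbeat m6
bar 11: v0=G3 v1=G4 downbeat P8
  -> R4 @ bar 1 tick 0 v(0, 1): B3/F4 TT untreated
  -> R4 @ bar 3 tick 0 v(0, 1): B3/F4 TT untreated
  -> R7 @ bar 3 tick 2 v(1,): F4->B4 leap 6st
  -> R7 @ bar 4 tick 0 v(1,): B4->F4 leap 6st
  -> R1 @ bar 6 tick 0 v(0, 1): C4/C5 P8 -> D4/D5 P8 similar
  -> R4 @ bar 7 tick 2 v(0, 1): B3/F4 TT untreated
  -> R4 @ bar 8 tick 2 v(0, 1): A3/B4 M2 untreated
  -> R7 @ bar 8 tick 2 v(1,): C4->B4 leap 11st
  -> R2 @ bar 9 tick 0 v(0, 1): A3/B4 M2 -> G3/G4 P8 similar
  -> R7 @ bar 10 tick 0 v(1,): B3->F4 leap 6st

(1, 0, R4, (0, 1))
(3, 0, R4, (0, 1))
(3, 2, R7, (1,))
(4, 0, R7, (1,))
(6, 0, R1, (0, 1))
(7, 2, R4, (0, 1))
(8, 2, R4, (0, 1))
(8, 2, R7, (1,))
(9, 0, R2, (0, 1))
(10, 0, R7, (1,))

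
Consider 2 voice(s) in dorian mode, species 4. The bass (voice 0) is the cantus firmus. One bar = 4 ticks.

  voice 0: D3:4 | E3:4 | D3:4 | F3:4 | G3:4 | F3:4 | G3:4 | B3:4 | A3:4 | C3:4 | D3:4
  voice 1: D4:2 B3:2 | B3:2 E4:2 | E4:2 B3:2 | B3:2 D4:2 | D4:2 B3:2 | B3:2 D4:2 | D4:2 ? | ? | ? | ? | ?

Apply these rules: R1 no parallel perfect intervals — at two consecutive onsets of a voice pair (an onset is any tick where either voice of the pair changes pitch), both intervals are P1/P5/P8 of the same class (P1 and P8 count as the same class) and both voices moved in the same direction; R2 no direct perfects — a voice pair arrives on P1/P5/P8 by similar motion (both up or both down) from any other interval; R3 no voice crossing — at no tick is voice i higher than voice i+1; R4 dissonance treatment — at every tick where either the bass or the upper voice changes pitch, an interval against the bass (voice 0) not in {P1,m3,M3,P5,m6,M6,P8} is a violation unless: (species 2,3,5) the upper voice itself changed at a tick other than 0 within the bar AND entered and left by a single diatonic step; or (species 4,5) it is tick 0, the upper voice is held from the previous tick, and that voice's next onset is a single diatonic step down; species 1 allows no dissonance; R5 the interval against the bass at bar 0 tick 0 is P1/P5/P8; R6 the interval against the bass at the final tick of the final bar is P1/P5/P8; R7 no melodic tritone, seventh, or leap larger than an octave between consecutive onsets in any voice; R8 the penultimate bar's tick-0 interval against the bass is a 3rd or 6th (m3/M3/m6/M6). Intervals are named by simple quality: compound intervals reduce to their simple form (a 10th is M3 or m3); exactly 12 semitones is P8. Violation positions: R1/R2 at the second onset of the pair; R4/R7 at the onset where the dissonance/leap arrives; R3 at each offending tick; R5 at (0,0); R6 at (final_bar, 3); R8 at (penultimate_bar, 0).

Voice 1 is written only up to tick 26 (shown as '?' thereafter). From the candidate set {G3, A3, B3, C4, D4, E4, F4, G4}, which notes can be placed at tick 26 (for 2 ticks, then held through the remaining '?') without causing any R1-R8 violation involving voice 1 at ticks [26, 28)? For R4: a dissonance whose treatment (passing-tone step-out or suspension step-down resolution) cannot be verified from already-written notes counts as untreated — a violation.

G3: legal
A3: violates R4
B3: legal
C4: violates R4
D4: legal
E4: legal
F4: violates R4
G4: legal

{B3, D4, E4, G3, G4}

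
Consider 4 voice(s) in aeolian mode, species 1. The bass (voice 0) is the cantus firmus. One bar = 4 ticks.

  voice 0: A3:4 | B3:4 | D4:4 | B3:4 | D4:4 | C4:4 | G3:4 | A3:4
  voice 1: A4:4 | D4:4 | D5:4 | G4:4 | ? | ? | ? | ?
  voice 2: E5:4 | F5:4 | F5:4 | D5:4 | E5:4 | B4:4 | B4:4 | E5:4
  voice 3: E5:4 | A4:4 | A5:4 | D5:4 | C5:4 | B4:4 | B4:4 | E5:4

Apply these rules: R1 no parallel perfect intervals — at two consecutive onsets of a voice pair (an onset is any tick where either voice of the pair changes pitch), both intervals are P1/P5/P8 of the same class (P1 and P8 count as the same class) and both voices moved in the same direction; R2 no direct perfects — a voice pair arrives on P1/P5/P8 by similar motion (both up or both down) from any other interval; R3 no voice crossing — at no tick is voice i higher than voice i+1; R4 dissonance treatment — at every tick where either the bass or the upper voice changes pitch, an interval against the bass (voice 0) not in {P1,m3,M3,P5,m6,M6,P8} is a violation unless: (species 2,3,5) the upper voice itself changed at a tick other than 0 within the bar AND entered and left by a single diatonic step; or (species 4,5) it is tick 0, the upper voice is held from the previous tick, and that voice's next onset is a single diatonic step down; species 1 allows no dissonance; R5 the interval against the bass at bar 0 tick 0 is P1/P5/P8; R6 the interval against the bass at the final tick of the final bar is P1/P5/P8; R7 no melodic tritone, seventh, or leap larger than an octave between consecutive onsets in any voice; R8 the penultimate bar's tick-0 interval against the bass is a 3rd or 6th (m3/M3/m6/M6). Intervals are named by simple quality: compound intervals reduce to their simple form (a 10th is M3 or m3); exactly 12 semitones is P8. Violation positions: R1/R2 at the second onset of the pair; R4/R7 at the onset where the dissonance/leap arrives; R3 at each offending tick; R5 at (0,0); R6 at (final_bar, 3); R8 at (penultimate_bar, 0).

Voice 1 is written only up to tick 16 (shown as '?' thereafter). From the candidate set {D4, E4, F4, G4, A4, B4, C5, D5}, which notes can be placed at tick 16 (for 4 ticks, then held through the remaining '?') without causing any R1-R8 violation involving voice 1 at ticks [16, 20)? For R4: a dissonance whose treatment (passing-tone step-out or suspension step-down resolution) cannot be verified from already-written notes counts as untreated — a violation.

D4: legal
E4: violates R4
F4: violates R1
G4: violates R4
A4: violates R1,R2
B4: legal
C5: violates R4
D5: violates R2

{B4, D4}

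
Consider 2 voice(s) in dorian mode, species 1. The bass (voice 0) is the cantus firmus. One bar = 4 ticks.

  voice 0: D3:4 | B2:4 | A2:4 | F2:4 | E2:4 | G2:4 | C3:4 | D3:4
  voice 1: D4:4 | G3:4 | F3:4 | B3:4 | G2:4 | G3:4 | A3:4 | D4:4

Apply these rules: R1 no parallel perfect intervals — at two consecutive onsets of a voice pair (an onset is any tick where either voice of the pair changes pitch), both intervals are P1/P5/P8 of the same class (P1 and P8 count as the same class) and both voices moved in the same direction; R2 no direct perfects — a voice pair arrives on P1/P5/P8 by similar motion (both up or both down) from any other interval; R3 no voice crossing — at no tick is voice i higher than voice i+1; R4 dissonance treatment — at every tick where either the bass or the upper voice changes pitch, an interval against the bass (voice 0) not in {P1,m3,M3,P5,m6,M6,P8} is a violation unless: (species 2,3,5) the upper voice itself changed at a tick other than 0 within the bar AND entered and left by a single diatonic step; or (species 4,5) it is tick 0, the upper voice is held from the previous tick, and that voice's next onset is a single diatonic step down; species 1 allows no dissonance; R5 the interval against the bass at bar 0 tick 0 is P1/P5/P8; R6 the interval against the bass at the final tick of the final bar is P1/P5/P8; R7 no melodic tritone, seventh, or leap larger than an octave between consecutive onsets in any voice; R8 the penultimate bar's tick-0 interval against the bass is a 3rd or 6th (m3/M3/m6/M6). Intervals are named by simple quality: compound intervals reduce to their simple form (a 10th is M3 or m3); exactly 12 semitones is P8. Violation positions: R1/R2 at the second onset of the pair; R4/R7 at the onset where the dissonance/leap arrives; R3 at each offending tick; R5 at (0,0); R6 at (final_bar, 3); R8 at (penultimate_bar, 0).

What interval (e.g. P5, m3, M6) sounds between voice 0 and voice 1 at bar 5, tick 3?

voice 0=G2 voice 1=G3 -> P8

P8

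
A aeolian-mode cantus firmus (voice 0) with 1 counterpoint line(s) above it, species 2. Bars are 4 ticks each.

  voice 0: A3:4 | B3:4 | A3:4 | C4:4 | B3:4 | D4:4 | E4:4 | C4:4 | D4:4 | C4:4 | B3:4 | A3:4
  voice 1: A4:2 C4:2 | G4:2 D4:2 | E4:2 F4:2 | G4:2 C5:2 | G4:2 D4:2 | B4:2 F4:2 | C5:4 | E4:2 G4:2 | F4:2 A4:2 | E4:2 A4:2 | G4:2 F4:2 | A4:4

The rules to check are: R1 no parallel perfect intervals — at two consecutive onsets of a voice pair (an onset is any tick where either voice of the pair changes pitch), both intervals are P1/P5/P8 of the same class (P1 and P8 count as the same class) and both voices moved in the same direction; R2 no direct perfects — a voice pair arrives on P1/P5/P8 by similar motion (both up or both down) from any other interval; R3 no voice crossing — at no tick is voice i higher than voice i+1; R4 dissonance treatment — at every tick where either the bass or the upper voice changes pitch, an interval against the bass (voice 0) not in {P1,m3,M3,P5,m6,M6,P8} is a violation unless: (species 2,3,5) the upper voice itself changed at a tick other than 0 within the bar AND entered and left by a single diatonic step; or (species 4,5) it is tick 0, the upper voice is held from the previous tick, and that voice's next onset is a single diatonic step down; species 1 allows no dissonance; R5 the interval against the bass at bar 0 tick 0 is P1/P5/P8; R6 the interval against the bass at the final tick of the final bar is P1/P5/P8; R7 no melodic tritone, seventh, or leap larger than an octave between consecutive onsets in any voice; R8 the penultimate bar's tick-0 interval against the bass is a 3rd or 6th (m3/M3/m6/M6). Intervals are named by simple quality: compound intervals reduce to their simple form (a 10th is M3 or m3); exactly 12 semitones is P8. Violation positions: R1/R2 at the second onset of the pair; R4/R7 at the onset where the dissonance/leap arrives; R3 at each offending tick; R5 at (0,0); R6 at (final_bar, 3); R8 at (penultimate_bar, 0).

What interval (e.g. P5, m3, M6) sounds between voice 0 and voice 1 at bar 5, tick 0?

M6

voice 0=D4 voice 1=B4 -> M6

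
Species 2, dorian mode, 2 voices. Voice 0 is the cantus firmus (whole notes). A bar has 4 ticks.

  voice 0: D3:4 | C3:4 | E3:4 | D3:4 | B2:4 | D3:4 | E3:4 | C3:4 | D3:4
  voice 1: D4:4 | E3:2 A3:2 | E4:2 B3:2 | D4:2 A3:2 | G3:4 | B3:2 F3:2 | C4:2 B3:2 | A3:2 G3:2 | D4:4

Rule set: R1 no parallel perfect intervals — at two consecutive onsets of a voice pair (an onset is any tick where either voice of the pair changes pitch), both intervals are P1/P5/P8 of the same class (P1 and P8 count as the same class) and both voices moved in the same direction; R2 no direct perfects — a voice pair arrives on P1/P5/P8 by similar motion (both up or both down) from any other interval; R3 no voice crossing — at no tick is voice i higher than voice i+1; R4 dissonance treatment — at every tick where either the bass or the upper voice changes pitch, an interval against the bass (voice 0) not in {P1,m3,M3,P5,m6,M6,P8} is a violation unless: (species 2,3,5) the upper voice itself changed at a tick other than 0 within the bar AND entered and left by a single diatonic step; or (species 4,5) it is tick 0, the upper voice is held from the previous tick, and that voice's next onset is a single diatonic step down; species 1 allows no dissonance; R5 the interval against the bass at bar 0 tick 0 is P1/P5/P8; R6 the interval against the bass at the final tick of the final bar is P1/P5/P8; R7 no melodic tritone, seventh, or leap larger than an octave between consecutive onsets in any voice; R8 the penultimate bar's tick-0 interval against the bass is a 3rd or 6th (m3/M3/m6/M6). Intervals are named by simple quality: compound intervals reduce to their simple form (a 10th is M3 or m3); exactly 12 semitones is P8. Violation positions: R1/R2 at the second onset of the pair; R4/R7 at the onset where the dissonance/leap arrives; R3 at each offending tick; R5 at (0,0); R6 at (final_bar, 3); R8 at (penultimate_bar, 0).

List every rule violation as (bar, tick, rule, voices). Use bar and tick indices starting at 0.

(1, 0, R7, (1,))
(2, 0, R2, (0, 1))
(5, 2, R7, (1,))
(8, 0, R2, (0, 1))

bar 0: v0=D3 v1=D4 downbeat P8
bar 1: v0=C3 v1=E3 downbeat M3
bar 2: v0=E3 v1=E4 downbeat P8
bar 3: v0=D3 v1=D4 downbeat P8
bar 4: v0=B2 v1=G3 downbeat m6
bar 5: v0=D3 v1=B3 downbeat M6
bar 6: v0=E3 v1=C4 downbeat m6
bar 7: v0=C3 v1=A3 downbeat M6
bar 8: v0=D3 v1=D4 downbeat P8
  -> R7 @ bar 1 tick 0 v(1,): D4->E3 leap 10st
  -> R2 @ bar 2 tick 0 v(0, 1): C3/A3 M6 -> E3/E4 P8 similar
  -> R7 @ bar 5 tick 2 v(1,): B3->F3 leap 6st
  -> R2 @ bar 8 tick 0 v(0, 1): C3/G3 P5 -> D3/D4 P8 similar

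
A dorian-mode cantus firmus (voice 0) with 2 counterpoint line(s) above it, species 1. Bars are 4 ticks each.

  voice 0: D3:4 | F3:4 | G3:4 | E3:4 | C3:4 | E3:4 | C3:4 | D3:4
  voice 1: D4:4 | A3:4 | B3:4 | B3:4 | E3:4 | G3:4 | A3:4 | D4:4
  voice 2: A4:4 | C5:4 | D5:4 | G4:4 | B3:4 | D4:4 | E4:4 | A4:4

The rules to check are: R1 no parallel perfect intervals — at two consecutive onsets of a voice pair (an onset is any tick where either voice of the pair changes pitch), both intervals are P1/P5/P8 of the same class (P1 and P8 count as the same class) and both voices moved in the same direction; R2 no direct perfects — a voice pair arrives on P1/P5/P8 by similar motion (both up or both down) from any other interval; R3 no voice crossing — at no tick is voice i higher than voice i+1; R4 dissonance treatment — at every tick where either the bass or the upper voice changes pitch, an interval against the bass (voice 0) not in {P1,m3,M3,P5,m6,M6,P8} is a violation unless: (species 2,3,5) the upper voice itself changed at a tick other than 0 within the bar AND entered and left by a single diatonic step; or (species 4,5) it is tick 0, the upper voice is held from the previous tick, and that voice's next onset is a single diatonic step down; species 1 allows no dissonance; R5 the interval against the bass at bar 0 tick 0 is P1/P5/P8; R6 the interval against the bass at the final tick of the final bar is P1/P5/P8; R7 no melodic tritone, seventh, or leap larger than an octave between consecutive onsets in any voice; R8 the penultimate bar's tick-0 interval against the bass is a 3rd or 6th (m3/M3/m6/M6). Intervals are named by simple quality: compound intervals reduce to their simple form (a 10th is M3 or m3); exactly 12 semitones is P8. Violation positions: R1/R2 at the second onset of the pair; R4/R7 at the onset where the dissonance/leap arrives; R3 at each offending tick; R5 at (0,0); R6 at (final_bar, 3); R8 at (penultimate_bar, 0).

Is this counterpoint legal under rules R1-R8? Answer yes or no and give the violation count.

bar 0: v0=D3 v1=D4 v2=A4 (P5)
bar 1: v0=F3 v1=A3 v2=C5 (P5)
bar 2: v0=G3 v1=B3 v2=D5 (P5)
bar 3: v0=E3 v1=B3 v2=G4 (m3)
bar 4: v0=C3 v1=E3 v2=B3 (M7)
bar 5: v0=E3 v1=G3 v2=D4 (m7)
bar 6: v0=C3 v1=A3 v2=E4 (M3)
bar 7: v0=D3 v1=D4 v2=A4 (P5)
  R1 @ bar1.0: D3/A4 P5 -> F3/C5 P5 similar
  R1 @ bar2.0: F3/C5 P5 -> G3/D5 P5 similar
  R2 @ bar4.0: B3/G4 m6 -> E3/B3 P5 similar
  R4 @ bar4.0: C3/B3 M7 untreated
  R1 @ bar5.0: E3/B3 P5 -> G3/D4 P5 similar
  R4 @ bar5.0: E3/D4 m7 untreated
  R1 @ bar6.0: G3/D4 P5 -> A3/E4 P5 similar
  R1 @ bar7.0: A3/E4 P5 -> D4/A4 P5 similar
  R2 @ bar7.0: C3/A3 M6 -> D3/D4 P8 similar
  R2 @ bar7.0: C3/E4 M3 -> D3/A4 P5 similar

No (10 violations)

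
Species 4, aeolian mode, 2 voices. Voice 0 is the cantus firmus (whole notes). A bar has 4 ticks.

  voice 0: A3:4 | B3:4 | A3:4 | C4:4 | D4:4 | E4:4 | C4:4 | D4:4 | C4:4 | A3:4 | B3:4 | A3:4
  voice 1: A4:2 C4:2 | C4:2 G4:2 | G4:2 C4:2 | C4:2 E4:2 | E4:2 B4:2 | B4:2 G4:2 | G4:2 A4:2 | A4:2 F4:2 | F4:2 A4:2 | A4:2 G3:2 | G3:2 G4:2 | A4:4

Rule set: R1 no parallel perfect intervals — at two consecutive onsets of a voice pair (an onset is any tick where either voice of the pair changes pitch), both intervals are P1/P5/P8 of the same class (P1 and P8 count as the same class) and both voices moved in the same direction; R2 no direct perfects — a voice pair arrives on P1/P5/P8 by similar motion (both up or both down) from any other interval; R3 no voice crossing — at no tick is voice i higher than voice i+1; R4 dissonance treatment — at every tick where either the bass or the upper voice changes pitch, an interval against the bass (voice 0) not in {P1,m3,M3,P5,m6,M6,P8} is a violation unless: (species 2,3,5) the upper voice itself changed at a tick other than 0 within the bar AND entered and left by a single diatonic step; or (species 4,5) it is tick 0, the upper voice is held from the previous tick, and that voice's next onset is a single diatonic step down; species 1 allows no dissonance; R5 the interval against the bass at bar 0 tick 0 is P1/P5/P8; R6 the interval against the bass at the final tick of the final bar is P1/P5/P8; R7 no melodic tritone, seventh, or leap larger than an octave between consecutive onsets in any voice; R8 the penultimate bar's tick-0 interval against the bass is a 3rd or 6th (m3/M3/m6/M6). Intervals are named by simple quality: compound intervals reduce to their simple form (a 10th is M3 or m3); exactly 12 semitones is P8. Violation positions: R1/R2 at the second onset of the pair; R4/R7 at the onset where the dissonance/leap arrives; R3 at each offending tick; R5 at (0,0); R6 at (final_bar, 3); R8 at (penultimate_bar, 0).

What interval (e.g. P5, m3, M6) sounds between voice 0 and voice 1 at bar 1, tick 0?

voice 0=B3 voice 1=C4 -> m2

m2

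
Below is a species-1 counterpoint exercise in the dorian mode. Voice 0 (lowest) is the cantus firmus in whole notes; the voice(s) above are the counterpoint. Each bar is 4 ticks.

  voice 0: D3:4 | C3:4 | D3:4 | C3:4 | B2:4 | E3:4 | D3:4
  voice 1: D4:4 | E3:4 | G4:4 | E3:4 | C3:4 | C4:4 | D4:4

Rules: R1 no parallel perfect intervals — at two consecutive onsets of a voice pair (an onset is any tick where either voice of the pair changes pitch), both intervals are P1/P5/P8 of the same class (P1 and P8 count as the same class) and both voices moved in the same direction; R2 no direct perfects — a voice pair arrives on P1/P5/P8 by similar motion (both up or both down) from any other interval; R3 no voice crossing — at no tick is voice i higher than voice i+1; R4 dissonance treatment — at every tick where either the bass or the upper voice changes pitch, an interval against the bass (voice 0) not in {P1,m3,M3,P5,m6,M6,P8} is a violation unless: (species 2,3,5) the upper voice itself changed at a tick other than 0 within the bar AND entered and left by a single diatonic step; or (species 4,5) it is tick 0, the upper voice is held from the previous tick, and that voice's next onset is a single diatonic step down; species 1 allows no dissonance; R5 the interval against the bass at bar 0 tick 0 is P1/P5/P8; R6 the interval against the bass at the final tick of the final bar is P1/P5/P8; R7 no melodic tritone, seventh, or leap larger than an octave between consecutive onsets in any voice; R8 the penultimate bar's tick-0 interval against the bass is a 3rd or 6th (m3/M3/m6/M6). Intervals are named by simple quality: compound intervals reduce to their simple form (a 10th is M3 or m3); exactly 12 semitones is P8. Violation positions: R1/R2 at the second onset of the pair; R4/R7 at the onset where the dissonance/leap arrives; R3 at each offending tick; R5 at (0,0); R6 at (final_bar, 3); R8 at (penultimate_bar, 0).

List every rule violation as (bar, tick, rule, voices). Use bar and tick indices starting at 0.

bar 0: v0=D3 v1=D4 downbeat P8
bar 1: v0=C3 v1=E3 downbeat M3
bar 2: v0=D3 v1=G4 downbeat P4
bar 3: v0=C3 v1=E3 downbeat M3
bar 4: v0=B2 v1=C3 downbeat m2
bar 5: v0=E3 v1=C4 downbeat m6
bar 6: v0=D3 v1=D4 downbeat P8
  -> R7 @ bar 1 tick 0 v(1,): D4->E3 leap 10st
  -> R4 @ bar 2 tick 0 v(0, 1): D3/G4 P4 untreated
  -> R7 @ bar 2 tick 0 v(1,): E3->G4 leap 15st
  -> R7 @ bar 3 tick 0 v(1,): G4->E3 leap 15st
  -> R4 @ bar 4 tick 0 v(0, 1): B2/C3 m2 untreated

(1, 0, R7, (1,))
(2, 0, R4, (0, 1))
(2, 0, R7, (1,))
(3, 0, R7, (1,))
(4, 0, R4, (0, 1))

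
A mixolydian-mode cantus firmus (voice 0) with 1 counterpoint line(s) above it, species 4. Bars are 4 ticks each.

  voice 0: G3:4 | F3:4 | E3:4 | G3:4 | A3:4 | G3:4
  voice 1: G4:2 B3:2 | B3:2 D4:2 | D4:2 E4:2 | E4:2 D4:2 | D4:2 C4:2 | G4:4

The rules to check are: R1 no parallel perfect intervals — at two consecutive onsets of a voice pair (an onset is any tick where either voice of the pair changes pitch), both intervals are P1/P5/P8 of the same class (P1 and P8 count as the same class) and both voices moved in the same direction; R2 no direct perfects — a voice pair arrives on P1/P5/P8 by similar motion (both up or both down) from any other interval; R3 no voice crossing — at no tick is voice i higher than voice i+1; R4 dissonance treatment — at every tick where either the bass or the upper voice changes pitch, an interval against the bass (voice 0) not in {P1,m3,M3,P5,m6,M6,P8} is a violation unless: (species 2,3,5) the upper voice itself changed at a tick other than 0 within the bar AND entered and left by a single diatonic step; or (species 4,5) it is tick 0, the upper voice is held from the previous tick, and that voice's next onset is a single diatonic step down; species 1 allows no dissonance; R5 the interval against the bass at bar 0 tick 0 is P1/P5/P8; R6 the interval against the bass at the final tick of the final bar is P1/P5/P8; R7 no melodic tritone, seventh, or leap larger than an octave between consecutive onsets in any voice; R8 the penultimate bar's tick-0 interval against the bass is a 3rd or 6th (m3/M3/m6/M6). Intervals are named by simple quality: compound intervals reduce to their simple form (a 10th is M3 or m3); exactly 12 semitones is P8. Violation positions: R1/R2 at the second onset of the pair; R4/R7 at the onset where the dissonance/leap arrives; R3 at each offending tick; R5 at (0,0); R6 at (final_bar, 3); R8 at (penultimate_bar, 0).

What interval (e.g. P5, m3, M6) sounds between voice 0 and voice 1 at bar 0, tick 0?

voice 0=G3 voice 1=G4 -> P8

P8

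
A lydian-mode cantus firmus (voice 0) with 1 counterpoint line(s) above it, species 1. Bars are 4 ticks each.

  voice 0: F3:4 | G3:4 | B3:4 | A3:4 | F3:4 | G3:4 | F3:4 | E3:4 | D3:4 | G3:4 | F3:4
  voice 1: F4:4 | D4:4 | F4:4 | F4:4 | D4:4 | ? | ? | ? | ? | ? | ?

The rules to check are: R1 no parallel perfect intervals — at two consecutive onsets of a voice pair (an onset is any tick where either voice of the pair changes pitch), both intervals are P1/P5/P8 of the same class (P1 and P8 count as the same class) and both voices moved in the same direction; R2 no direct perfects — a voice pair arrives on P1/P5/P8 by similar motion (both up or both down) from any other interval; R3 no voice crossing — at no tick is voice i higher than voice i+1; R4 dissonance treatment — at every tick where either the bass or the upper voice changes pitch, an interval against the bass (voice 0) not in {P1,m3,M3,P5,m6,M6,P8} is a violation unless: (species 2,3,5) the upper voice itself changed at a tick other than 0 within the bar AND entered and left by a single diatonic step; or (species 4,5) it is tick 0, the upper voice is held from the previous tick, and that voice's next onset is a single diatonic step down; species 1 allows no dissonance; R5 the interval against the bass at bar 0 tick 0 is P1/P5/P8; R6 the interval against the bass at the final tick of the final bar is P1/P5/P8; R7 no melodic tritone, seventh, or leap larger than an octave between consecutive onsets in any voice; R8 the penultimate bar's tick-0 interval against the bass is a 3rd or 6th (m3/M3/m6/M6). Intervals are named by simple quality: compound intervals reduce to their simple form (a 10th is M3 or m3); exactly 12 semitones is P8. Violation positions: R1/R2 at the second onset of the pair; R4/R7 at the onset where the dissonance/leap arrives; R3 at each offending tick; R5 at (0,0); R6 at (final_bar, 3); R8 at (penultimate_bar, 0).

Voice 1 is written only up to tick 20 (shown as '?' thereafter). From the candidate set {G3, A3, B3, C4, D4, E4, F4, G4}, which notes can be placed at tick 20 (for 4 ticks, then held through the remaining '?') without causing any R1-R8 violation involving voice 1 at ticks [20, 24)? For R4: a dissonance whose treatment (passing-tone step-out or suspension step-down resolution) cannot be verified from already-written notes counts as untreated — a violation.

{B3, D4, E4, G3}

G3: legal
A3: violates R4
B3: legal
C4: violates R4
D4: legal
E4: legal
F4: violates R4
G4: violates R2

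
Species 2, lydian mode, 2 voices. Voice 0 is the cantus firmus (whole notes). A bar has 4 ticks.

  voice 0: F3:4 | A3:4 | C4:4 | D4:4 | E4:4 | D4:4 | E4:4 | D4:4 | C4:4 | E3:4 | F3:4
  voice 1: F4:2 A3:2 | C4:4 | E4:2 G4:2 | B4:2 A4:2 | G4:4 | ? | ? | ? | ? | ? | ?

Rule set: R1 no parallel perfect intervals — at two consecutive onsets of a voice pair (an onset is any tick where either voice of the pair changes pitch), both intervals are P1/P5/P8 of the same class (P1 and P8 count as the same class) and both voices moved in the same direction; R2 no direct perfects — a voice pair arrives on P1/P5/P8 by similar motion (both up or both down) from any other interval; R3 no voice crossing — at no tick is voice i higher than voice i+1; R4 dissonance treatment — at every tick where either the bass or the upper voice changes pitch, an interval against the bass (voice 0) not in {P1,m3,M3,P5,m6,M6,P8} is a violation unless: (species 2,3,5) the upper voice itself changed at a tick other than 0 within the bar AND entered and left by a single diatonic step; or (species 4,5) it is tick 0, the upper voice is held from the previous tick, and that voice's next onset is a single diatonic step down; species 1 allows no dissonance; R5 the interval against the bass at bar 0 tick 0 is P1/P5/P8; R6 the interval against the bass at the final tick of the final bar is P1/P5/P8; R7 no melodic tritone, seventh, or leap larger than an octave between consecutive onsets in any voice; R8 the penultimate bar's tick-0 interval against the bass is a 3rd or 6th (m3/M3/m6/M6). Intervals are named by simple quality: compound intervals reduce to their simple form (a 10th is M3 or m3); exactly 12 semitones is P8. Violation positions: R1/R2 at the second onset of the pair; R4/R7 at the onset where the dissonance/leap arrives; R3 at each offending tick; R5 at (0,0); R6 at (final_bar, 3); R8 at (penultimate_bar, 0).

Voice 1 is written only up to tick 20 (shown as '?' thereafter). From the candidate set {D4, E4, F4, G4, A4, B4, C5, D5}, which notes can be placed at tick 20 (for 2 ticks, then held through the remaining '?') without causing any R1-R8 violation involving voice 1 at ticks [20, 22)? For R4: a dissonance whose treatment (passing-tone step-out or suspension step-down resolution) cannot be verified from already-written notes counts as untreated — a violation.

{A4, B4, D5, F4}

D4: violates R2
E4: violates R4
F4: legal
G4: violates R4
A4: legal
B4: legal
C5: violates R4
D5: legal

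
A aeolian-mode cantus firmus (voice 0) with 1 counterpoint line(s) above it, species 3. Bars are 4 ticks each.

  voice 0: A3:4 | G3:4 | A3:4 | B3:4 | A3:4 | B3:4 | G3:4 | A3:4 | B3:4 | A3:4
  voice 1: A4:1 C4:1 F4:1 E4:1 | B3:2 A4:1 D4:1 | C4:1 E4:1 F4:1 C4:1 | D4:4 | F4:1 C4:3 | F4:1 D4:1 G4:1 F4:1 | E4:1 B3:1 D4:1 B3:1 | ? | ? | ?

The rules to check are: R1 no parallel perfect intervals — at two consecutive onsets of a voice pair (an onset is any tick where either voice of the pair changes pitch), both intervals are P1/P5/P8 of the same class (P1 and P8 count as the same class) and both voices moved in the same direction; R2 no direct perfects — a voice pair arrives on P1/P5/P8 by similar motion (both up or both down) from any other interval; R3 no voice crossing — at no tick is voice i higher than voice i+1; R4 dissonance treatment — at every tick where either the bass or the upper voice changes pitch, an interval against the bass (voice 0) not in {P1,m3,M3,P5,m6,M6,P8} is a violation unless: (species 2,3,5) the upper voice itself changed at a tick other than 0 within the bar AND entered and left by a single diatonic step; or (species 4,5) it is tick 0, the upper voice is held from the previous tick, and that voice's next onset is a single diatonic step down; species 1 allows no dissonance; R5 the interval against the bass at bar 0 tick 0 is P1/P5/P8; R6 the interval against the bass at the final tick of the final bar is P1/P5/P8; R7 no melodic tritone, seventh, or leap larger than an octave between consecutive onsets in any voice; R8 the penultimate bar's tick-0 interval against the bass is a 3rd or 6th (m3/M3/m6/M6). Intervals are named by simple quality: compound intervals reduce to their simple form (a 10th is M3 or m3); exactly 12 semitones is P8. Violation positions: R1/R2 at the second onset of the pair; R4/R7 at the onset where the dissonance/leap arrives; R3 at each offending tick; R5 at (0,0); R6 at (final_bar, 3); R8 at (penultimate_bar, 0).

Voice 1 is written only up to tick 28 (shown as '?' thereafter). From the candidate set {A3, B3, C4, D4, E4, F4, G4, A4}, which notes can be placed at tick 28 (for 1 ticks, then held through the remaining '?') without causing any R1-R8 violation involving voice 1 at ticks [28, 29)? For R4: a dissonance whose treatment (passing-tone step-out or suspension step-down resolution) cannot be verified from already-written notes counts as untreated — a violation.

{A3, C4}

A3: legal
B3: violates R4
C4: legal
D4: violates R4
E4: violates R2
F4: violates R7
G4: violates R4
A4: violates R2,R7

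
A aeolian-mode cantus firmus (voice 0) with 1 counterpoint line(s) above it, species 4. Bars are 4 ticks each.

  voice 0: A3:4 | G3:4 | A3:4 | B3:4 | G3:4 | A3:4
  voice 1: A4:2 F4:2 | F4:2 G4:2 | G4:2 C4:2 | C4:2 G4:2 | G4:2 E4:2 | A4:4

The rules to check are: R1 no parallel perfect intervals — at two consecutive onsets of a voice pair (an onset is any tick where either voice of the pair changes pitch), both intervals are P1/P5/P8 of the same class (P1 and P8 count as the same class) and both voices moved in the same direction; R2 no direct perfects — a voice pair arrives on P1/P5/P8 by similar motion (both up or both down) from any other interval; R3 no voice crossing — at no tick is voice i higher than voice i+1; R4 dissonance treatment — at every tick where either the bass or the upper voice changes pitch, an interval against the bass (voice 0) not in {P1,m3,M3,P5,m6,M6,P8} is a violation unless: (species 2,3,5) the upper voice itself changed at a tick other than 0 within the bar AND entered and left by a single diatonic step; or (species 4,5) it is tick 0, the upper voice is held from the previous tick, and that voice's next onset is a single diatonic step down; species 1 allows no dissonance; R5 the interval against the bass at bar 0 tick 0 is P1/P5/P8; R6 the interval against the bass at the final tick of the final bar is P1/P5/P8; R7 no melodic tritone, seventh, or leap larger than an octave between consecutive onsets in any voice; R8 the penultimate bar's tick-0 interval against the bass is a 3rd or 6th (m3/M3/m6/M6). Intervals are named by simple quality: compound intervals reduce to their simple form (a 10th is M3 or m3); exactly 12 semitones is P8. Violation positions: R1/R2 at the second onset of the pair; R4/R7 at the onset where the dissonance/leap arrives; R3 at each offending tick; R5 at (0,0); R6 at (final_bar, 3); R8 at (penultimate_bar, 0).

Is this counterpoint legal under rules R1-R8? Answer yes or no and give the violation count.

No (5 violations)

bar 0: v0=A3 v1=A4 (P8)
bar 1: v0=G3 v1=F4 (m7)
bar 2: v0=A3 v1=G4 (m7)
bar 3: v0=B3 v1=C4 (m2)
bar 4: v0=G3 v1=G4 (P8)
bar 5: v0=A3 v1=A4 (P8)
  R4 @ bar1.0: G3/F4 m7 untreated
  R4 @ bar2.0: A3/G4 m7 untreated
  R4 @ bar3.0: B3/C4 m2 untreated
  R8 @ bar4.0: penult P8 not 3rd/6th
  R2 @ bar5.0: G3/E4 M6 -> A3/A4 P8 similar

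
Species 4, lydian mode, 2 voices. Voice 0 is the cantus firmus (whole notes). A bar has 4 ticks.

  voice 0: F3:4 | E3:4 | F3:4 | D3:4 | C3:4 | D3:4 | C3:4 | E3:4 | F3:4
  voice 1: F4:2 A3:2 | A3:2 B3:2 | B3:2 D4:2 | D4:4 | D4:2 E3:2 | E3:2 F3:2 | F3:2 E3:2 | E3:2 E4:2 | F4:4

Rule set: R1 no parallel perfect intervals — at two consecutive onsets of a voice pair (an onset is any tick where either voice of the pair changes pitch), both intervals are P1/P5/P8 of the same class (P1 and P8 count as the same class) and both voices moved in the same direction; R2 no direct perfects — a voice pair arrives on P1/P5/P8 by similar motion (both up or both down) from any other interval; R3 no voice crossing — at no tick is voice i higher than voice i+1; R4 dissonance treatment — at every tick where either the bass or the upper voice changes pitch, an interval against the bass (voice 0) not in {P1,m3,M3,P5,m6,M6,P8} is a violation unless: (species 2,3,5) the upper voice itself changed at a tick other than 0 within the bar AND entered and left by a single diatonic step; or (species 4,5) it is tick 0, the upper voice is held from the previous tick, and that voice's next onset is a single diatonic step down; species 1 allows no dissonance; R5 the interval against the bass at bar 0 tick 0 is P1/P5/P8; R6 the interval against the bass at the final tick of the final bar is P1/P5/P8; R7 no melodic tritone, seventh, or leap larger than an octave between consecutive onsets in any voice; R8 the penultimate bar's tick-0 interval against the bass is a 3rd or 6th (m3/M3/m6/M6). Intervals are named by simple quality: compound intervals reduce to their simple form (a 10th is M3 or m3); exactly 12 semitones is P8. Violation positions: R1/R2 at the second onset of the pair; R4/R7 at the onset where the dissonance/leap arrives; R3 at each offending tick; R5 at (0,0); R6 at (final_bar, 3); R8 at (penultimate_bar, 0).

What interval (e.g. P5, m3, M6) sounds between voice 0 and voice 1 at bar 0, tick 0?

voice 0=F3 voice 1=F4 -> P8

P8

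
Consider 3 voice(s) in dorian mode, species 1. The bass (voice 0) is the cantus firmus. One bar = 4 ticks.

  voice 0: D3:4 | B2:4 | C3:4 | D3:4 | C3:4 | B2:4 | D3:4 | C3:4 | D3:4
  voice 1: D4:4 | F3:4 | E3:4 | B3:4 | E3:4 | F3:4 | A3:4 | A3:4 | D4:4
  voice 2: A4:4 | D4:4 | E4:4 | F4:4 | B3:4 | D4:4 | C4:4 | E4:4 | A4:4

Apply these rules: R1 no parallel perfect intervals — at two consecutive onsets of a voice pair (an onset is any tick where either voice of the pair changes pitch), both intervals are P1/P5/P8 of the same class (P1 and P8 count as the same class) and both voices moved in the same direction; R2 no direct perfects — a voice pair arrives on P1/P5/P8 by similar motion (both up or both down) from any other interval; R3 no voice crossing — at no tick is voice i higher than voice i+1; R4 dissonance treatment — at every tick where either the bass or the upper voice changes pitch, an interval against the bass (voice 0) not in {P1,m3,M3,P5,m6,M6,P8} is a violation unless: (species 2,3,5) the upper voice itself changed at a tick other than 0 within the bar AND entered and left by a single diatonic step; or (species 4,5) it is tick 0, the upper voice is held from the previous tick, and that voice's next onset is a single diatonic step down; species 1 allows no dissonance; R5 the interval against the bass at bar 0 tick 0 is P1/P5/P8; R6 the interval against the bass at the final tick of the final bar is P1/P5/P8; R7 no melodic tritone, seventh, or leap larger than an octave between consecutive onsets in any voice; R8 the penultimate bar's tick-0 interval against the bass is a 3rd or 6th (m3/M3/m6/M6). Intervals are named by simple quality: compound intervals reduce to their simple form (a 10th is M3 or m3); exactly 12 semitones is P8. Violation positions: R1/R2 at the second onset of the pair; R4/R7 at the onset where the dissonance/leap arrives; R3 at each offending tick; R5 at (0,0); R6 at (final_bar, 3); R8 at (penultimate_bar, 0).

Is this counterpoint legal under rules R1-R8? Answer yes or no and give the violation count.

No (10 violations)

bar 0: v0=D3 v1=D4 v2=A4 (P5)
bar 1: v0=B2 v1=F3 v2=D4 (m3)
bar 2: v0=C3 v1=E3 v2=E4 (M3)
bar 3: v0=D3 v1=B3 v2=F4 (m3)
bar 4: v0=C3 v1=E3 v2=B3 (M7)
bar 5: v0=B2 v1=F3 v2=D4 (m3)
bar 6: v0=D3 v1=A3 v2=C4 (m7)
bar 7: v0=C3 v1=A3 v2=E4 (M3)
bar 8: v0=D3 v1=D4 v2=A4 (P5)
  R4 @ bar1.0: B2/F3 TT untreated
  R2 @ bar4.0: B3/F4 TT -> E3/B3 P5 similar
  R4 @ bar4.0: C3/B3 M7 untreated
  R7 @ bar4.0: F4->B3 leap 6st
  R4 @ bar5.0: B2/F3 TT untreated
  R2 @ bar6.0: B2/F3 TT -> D3/A3 P5 similar
  R4 @ bar6.0: D3/C4 m7 untreated
  R1 @ bar8.0: A3/E4 P5 -> D4/A4 P5 similar
  R2 @ bar8.0: C3/A3 M6 -> D3/D4 P8 similar
  R2 @ bar8.0: C3/E4 M3 -> D3/A4 P5 similar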